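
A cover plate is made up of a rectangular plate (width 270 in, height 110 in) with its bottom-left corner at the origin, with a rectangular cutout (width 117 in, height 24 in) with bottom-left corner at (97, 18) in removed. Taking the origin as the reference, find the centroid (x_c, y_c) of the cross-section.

x_c = 132.86 in, y_c = 57.61 in

plate: A = 270 × 110 = 29700.00, centroid at (135.00, 55.00).
hole: A = −(117 × 24) = -2808.00, centroid at (155.50, 30.00).
ΣA = 26892.00 in², ΣAx_c = 3572856.00 in³, ΣAy_c = 1549260.00 in³.
x_c = 3572856.00/26892.00 = 132.86 in; y_c = 1549260.00/26892.00 = 57.61 in.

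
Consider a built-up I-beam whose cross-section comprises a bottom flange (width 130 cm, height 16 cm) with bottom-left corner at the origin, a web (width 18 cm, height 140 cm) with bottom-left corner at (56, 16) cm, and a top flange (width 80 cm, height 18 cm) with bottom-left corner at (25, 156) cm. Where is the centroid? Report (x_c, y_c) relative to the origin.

x_c = 65.00 cm, y_c = 77.97 cm

bottom flange: A = 130 × 16 = 2080.00, centroid at (65.00, 8.00).
web: A = 18 × 140 = 2520.00, centroid at (65.00, 86.00).
top flange: A = 80 × 18 = 1440.00, centroid at (65.00, 165.00).
ΣA = 6040.00 cm², ΣAx_c = 392600.00 cm³, ΣAy_c = 470960.00 cm³.
x_c = 392600.00/6040.00 = 65.00 cm; y_c = 470960.00/6040.00 = 77.97 cm.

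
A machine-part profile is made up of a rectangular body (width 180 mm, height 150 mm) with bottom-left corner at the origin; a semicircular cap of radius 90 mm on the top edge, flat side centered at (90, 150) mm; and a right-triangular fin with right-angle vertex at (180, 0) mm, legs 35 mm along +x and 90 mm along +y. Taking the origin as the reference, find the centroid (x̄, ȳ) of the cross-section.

x̄ = 93.88 mm, ȳ = 108.16 mm

rectangular body: A = 180 × 150 = 27000.00, centroid at (90.00, 75.00).
semicircular top: A = ½π·90² = 12723.45, centroid at (90.00, 188.20).
triangular fin: A = ½·35·90 = 1575.00, centroid at (191.67, 30.00).
ΣA = 41298.45 mm², ΣAx̄ = 3876985.52 mm³, ΣAȳ = 4466767.54 mm³.
x̄ = 3876985.52/41298.45 = 93.88 mm; ȳ = 4466767.54/41298.45 = 108.16 mm.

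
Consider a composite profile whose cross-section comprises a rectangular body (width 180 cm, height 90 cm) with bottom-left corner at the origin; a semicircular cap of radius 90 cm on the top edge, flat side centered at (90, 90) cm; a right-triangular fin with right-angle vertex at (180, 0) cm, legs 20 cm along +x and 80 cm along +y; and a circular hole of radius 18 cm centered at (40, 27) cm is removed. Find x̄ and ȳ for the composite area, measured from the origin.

rectangular body: A = 180 × 90 = 16200.00, centroid at (90.00, 45.00).
semicircular top: A = ½π·90² = 12723.45, centroid at (90.00, 128.20).
triangular fin: A = ½·20·80 = 800.00, centroid at (186.67, 26.67).
hole: A = −π·18² = -1017.88, centroid at (40.00, 27.00).
ΣA = 28705.57 cm², ΣAx̄ = 2711728.81 cm³, ΣAȳ = 2353961.20 cm³.
x̄ = 2711728.81/28705.57 = 94.47 cm; ȳ = 2353961.20/28705.57 = 82.00 cm.

x̄ = 94.47 cm, ȳ = 82.00 cm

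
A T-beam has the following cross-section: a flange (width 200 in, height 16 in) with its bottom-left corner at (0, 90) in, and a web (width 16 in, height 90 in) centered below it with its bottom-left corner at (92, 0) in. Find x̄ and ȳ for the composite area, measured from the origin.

web: A = 16 × 90 = 1440.00, centroid at (100.00, 45.00).
flange: A = 200 × 16 = 3200.00, centroid at (100.00, 98.00).
ΣA = 4640.00 in²
ΣAx̄ = (1440.00)(100.00) + (3200.00)(100.00) = 464000.00 in³
ΣAȳ = (1440.00)(45.00) + (3200.00)(98.00) = 378400.00 in³
x̄ = 464000.00 / 4640.00 = 100.00 in
ȳ = 378400.00 / 4640.00 = 81.55 in

x̄ = 100.00 in, ȳ = 81.55 in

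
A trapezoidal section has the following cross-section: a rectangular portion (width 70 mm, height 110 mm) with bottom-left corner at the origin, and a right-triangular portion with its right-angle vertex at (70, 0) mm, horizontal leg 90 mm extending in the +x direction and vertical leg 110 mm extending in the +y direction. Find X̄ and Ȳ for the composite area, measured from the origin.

X̄ = 60.43 mm, Ȳ = 47.83 mm

rectangular portion: A = 70 × 110 = 7700.00, centroid at (35.00, 55.00).
triangular portion: A = ½·90·110 = 4950.00, centroid at (100.00, 36.67).
ΣA = 12650.00 mm², ΣAX̄ = 764500.00 mm³, ΣAȲ = 605000.00 mm³.
X̄ = 764500.00/12650.00 = 60.43 mm; Ȳ = 605000.00/12650.00 = 47.83 mm.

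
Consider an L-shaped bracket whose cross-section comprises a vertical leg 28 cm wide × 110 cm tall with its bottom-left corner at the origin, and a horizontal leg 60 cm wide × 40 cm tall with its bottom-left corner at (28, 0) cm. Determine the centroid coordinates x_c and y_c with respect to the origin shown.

vertical leg: A = 28 × 110 = 3080.00, centroid at (14.00, 55.00).
horizontal leg: A = 60 × 40 = 2400.00, centroid at (58.00, 20.00).
ΣA = 5480.00 cm²
ΣAx_c = (3080.00)(14.00) + (2400.00)(58.00) = 182320.00 cm³
ΣAy_c = (3080.00)(55.00) + (2400.00)(20.00) = 217400.00 cm³
x_c = 182320.00 / 5480.00 = 33.27 cm
y_c = 217400.00 / 5480.00 = 39.67 cm

x_c = 33.27 cm, y_c = 39.67 cm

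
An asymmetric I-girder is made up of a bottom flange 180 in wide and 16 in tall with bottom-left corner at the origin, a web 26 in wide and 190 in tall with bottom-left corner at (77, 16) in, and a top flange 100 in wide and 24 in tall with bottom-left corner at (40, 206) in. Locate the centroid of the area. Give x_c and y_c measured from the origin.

Part | A | x̄ᵢ | ȳᵢ | A·x̄ᵢ | A·ȳᵢ
bottom flange | 2880.00 | 90.00 | 8.00 | 259200.00 | 23040.00
web | 4940.00 | 90.00 | 111.00 | 444600.00 | 548340.00
top flange | 2400.00 | 90.00 | 218.00 | 216000.00 | 523200.00
Σ | 10220.00 |  |  | 919800.00 | 1094580.00
x_c = 919800.00 / 10220.00 = 90.00 in
y_c = 1094580.00 / 10220.00 = 107.10 in

x_c = 90.00 in, y_c = 107.10 in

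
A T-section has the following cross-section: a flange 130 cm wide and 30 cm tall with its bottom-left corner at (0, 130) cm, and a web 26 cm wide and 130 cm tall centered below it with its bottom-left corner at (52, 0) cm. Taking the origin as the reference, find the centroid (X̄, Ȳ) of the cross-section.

X̄ = 65.00 cm, Ȳ = 107.86 cm

web: A = 26 × 130 = 3380.00, centroid at (65.00, 65.00).
flange: A = 130 × 30 = 3900.00, centroid at (65.00, 145.00).
ΣA = 7280.00 cm²
ΣAX̄ = (3380.00)(65.00) + (3900.00)(65.00) = 473200.00 cm³
ΣAȲ = (3380.00)(65.00) + (3900.00)(145.00) = 785200.00 cm³
X̄ = 473200.00 / 7280.00 = 65.00 cm
Ȳ = 785200.00 / 7280.00 = 107.86 cm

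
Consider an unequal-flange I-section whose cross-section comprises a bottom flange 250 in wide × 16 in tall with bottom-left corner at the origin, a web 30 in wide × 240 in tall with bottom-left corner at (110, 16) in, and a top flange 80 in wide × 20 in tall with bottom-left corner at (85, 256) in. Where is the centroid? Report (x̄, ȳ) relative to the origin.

x̄ = 125.00 in, ȳ = 112.25 in

bottom flange: A = 250 × 16 = 4000.00, centroid at (125.00, 8.00).
web: A = 30 × 240 = 7200.00, centroid at (125.00, 136.00).
top flange: A = 80 × 20 = 1600.00, centroid at (125.00, 266.00).
ΣA = 12800.00 in²
ΣAx̄ = (4000.00)(125.00) + (7200.00)(125.00) + (1600.00)(125.00) = 1600000.00 in³
ΣAȳ = (4000.00)(8.00) + (7200.00)(136.00) + (1600.00)(266.00) = 1436800.00 in³
x̄ = 1600000.00 / 12800.00 = 125.00 in
ȳ = 1436800.00 / 12800.00 = 112.25 in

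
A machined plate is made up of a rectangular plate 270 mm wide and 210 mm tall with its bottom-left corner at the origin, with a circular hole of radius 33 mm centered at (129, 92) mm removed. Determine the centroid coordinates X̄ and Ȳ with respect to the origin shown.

Part | A | x̄ᵢ | ȳᵢ | A·x̄ᵢ | A·ȳᵢ
plate | 56700.00 | 135.00 | 105.00 | 7654500.00 | 5953500.00
hole | -3421.19 | 129.00 | 92.00 | -441334.08 | -314749.88
Σ | 53278.81 |  |  | 7213165.92 | 5638750.12
X̄ = 7213165.92 / 53278.81 = 135.39 mm
Ȳ = 5638750.12 / 53278.81 = 105.83 mm

X̄ = 135.39 mm, Ȳ = 105.83 mm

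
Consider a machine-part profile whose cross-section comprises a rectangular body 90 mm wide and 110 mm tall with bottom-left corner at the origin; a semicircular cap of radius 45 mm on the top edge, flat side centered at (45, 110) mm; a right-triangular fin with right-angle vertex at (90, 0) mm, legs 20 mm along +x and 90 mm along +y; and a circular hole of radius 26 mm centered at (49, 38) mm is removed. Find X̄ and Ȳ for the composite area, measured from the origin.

X̄ = 48.21 mm, Ȳ = 76.03 mm

Part | A | x̄ᵢ | ȳᵢ | A·x̄ᵢ | A·ȳᵢ
rectangular body | 9900.00 | 45.00 | 55.00 | 445500.00 | 544500.00
semicircular top | 3180.86 | 45.00 | 129.10 | 143138.82 | 410644.88
triangular fin | 900.00 | 96.67 | 30.00 | 87000.00 | 27000.00
hole | -2123.72 | 49.00 | 38.00 | -104062.12 | -80701.23
Σ | 11857.15 |  |  | 571576.70 | 901443.65
X̄ = 571576.70 / 11857.15 = 48.21 mm
Ȳ = 901443.65 / 11857.15 = 76.03 mm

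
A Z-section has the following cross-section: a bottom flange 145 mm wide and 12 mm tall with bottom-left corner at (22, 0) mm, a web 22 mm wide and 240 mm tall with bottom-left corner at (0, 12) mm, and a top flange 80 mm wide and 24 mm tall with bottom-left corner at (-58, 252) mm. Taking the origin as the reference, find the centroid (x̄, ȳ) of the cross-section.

x̄ = 21.02 mm, ȳ = 135.83 mm

bottom flange: A = 145 × 12 = 1740.00, centroid at (94.50, 6.00).
web: A = 22 × 240 = 5280.00, centroid at (11.00, 132.00).
top flange: A = 80 × 24 = 1920.00, centroid at (-18.00, 264.00).
ΣA = 8940.00 mm²
ΣAx̄ = (1740.00)(94.50) + (5280.00)(11.00) + (1920.00)(-18.00) = 187950.00 mm³
ΣAȳ = (1740.00)(6.00) + (5280.00)(132.00) + (1920.00)(264.00) = 1214280.00 mm³
x̄ = 187950.00 / 8940.00 = 21.02 mm
ȳ = 1214280.00 / 8940.00 = 135.83 mm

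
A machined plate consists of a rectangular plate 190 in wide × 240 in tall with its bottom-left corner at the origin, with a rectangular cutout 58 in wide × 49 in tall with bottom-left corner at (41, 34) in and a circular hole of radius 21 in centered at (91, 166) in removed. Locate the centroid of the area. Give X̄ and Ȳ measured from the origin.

plate: A = 190 × 240 = 45600.00, centroid at (95.00, 120.00).
hole 1: A = −(58 × 49) = -2842.00, centroid at (70.00, 58.50).
hole 2: A = −π·21² = -1385.44, centroid at (91.00, 166.00).
ΣA = 41372.56 in²
ΣAX̄ = (45600.00)(95.00) + (-2842.00)(70.00) + (-1385.44)(91.00) = 4006984.75 in³
ΣAȲ = (45600.00)(120.00) + (-2842.00)(58.50) + (-1385.44)(166.00) = 5075759.57 in³
X̄ = 4006984.75 / 41372.56 = 96.85 in
Ȳ = 5075759.57 / 41372.56 = 122.68 in

X̄ = 96.85 in, Ȳ = 122.68 in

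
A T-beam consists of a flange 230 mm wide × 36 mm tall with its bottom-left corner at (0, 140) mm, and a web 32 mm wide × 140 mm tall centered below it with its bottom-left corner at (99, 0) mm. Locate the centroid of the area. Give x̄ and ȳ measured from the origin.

x̄ = 115.00 mm, ȳ = 127.10 mm

Part | A | x̄ᵢ | ȳᵢ | A·x̄ᵢ | A·ȳᵢ
web | 4480.00 | 115.00 | 70.00 | 515200.00 | 313600.00
flange | 8280.00 | 115.00 | 158.00 | 952200.00 | 1308240.00
Σ | 12760.00 |  |  | 1467400.00 | 1621840.00
x̄ = 1467400.00 / 12760.00 = 115.00 mm
ȳ = 1621840.00 / 12760.00 = 127.10 mm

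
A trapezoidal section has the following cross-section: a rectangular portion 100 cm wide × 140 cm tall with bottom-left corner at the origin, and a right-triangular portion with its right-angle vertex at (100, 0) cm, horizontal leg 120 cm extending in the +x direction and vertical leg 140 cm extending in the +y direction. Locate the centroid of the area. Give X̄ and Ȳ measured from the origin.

X̄ = 83.75 cm, Ȳ = 61.25 cm

Part | A | x̄ᵢ | ȳᵢ | A·x̄ᵢ | A·ȳᵢ
rectangular portion | 14000.00 | 50.00 | 70.00 | 700000.00 | 980000.00
triangular portion | 8400.00 | 140.00 | 46.67 | 1176000.00 | 392000.00
Σ | 22400.00 |  |  | 1876000.00 | 1372000.00
X̄ = 1876000.00 / 22400.00 = 83.75 cm
Ȳ = 1372000.00 / 22400.00 = 61.25 cm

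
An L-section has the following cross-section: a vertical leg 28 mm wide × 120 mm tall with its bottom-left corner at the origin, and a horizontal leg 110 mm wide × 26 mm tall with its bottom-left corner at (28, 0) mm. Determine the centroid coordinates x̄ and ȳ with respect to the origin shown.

vertical leg: A = 28 × 120 = 3360.00, centroid at (14.00, 60.00).
horizontal leg: A = 110 × 26 = 2860.00, centroid at (83.00, 13.00).
ΣA = 6220.00 mm², ΣAx̄ = 284420.00 mm³, ΣAȳ = 238780.00 mm³.
x̄ = 284420.00/6220.00 = 45.73 mm; ȳ = 238780.00/6220.00 = 38.39 mm.

x̄ = 45.73 mm, ȳ = 38.39 mm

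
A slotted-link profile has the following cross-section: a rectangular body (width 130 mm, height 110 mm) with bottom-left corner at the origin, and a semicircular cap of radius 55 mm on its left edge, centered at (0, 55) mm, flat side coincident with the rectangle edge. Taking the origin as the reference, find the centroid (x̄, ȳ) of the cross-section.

rectangular body: A = 130 × 110 = 14300.00, centroid at (65.00, 55.00).
semicircular end: A = ½π·55² = 4751.66, centroid at (-23.34, 55.00).
ΣA = 19051.66 mm², ΣAx̄ = 818583.33 mm³, ΣAȳ = 1047841.24 mm³.
x̄ = 818583.33/19051.66 = 42.97 mm; ȳ = 1047841.24/19051.66 = 55.00 mm.

x̄ = 42.97 mm, ȳ = 55.00 mm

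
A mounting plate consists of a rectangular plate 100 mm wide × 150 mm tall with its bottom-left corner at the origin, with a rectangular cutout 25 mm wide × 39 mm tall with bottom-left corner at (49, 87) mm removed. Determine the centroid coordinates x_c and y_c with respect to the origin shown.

plate: A = 100 × 150 = 15000.00, centroid at (50.00, 75.00).
hole: A = −(25 × 39) = -975.00, centroid at (61.50, 106.50).
ΣA = 14025.00 mm²
ΣAx_c = (15000.00)(50.00) + (-975.00)(61.50) = 690037.50 mm³
ΣAy_c = (15000.00)(75.00) + (-975.00)(106.50) = 1021162.50 mm³
x_c = 690037.50 / 14025.00 = 49.20 mm
y_c = 1021162.50 / 14025.00 = 72.81 mm

x_c = 49.20 mm, y_c = 72.81 mm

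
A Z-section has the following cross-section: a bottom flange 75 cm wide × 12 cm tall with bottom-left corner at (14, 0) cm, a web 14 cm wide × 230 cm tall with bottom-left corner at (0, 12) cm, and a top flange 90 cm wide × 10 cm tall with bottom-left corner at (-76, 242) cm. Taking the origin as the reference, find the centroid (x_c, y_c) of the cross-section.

Part | A | x̄ᵢ | ȳᵢ | A·x̄ᵢ | A·ȳᵢ
bottom flange | 900.00 | 51.50 | 6.00 | 46350.00 | 5400.00
web | 3220.00 | 7.00 | 127.00 | 22540.00 | 408940.00
top flange | 900.00 | -31.00 | 247.00 | -27900.00 | 222300.00
Σ | 5020.00 |  |  | 40990.00 | 636640.00
x_c = 40990.00 / 5020.00 = 8.17 cm
y_c = 636640.00 / 5020.00 = 126.82 cm

x_c = 8.17 cm, y_c = 126.82 cm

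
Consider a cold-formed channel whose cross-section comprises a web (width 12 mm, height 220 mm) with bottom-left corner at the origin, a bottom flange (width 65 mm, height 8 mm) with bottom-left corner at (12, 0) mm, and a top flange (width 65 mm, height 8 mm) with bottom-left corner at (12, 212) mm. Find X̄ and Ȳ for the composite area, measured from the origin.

web: A = 12 × 220 = 2640.00, centroid at (6.00, 110.00).
bottom flange: A = 65 × 8 = 520.00, centroid at (44.50, 4.00).
top flange: A = 65 × 8 = 520.00, centroid at (44.50, 216.00).
ΣA = 3680.00 mm², ΣAX̄ = 62120.00 mm³, ΣAȲ = 404800.00 mm³.
X̄ = 62120.00/3680.00 = 16.88 mm; Ȳ = 404800.00/3680.00 = 110.00 mm.

X̄ = 16.88 mm, Ȳ = 110.00 mm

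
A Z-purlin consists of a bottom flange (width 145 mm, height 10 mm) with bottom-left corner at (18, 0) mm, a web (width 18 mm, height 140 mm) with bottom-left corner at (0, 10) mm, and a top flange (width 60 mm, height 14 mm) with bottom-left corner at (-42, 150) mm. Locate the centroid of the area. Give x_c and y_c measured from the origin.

x_c = 29.90 mm, y_c = 70.84 mm

bottom flange: A = 145 × 10 = 1450.00, centroid at (90.50, 5.00).
web: A = 18 × 140 = 2520.00, centroid at (9.00, 80.00).
top flange: A = 60 × 14 = 840.00, centroid at (-12.00, 157.00).
ΣA = 4810.00 mm², ΣAx_c = 143825.00 mm³, ΣAy_c = 340730.00 mm³.
x_c = 143825.00/4810.00 = 29.90 mm; y_c = 340730.00/4810.00 = 70.84 mm.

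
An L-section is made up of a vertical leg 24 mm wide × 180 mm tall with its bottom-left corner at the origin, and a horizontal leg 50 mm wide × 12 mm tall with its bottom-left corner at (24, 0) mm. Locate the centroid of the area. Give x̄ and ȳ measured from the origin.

vertical leg: A = 24 × 180 = 4320.00, centroid at (12.00, 90.00).
horizontal leg: A = 50 × 12 = 600.00, centroid at (49.00, 6.00).
ΣA = 4920.00 mm², ΣAx̄ = 81240.00 mm³, ΣAȳ = 392400.00 mm³.
x̄ = 81240.00/4920.00 = 16.51 mm; ȳ = 392400.00/4920.00 = 79.76 mm.

x̄ = 16.51 mm, ȳ = 79.76 mm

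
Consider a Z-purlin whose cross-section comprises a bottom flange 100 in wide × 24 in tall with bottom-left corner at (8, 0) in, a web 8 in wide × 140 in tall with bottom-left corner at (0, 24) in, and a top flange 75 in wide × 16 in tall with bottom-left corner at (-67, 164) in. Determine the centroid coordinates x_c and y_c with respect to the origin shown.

Part | A | x̄ᵢ | ȳᵢ | A·x̄ᵢ | A·ȳᵢ
bottom flange | 2400.00 | 58.00 | 12.00 | 139200.00 | 28800.00
web | 1120.00 | 4.00 | 94.00 | 4480.00 | 105280.00
top flange | 1200.00 | -29.50 | 172.00 | -35400.00 | 206400.00
Σ | 4720.00 |  |  | 108280.00 | 340480.00
x_c = 108280.00 / 4720.00 = 22.94 in
y_c = 340480.00 / 4720.00 = 72.14 in

x_c = 22.94 in, y_c = 72.14 in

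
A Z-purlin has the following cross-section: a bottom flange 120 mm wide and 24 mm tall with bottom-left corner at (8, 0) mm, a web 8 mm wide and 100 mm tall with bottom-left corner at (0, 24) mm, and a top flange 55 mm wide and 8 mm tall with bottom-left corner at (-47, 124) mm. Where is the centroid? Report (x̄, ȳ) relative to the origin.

x̄ = 46.23 mm, ȳ = 36.43 mm

Part | A | x̄ᵢ | ȳᵢ | A·x̄ᵢ | A·ȳᵢ
bottom flange | 2880.00 | 68.00 | 12.00 | 195840.00 | 34560.00
web | 800.00 | 4.00 | 74.00 | 3200.00 | 59200.00
top flange | 440.00 | -19.50 | 128.00 | -8580.00 | 56320.00
Σ | 4120.00 |  |  | 190460.00 | 150080.00
x̄ = 190460.00 / 4120.00 = 46.23 mm
ȳ = 150080.00 / 4120.00 = 36.43 mm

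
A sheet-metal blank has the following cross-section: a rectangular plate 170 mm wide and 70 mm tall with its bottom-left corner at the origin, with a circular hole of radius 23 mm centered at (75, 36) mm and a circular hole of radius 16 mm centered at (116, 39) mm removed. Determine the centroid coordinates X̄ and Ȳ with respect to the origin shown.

X̄ = 84.12 mm, Ȳ = 34.48 mm

Part | A | x̄ᵢ | ȳᵢ | A·x̄ᵢ | A·ȳᵢ
plate | 11900.00 | 85.00 | 35.00 | 1011500.00 | 416500.00
hole 1 | -1661.90 | 75.00 | 36.00 | -124642.69 | -59828.49
hole 2 | -804.25 | 116.00 | 39.00 | -93292.74 | -31365.66
Σ | 9433.85 |  |  | 793564.58 | 325305.85
X̄ = 793564.58 / 9433.85 = 84.12 mm
Ȳ = 325305.85 / 9433.85 = 34.48 mm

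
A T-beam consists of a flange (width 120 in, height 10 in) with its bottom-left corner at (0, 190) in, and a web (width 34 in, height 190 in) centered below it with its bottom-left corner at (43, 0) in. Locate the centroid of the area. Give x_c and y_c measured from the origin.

web: A = 34 × 190 = 6460.00, centroid at (60.00, 95.00).
flange: A = 120 × 10 = 1200.00, centroid at (60.00, 195.00).
ΣA = 7660.00 in²
ΣAx_c = (6460.00)(60.00) + (1200.00)(60.00) = 459600.00 in³
ΣAy_c = (6460.00)(95.00) + (1200.00)(195.00) = 847700.00 in³
x_c = 459600.00 / 7660.00 = 60.00 in
y_c = 847700.00 / 7660.00 = 110.67 in

x_c = 60.00 in, y_c = 110.67 in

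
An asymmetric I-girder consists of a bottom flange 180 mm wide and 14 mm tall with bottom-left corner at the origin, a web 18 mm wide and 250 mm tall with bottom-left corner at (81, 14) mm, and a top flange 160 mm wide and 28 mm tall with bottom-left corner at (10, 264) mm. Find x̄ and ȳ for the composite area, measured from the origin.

x̄ = 90.00 mm, ȳ = 164.22 mm

bottom flange: A = 180 × 14 = 2520.00, centroid at (90.00, 7.00).
web: A = 18 × 250 = 4500.00, centroid at (90.00, 139.00).
top flange: A = 160 × 28 = 4480.00, centroid at (90.00, 278.00).
ΣA = 11500.00 mm², ΣAx̄ = 1035000.00 mm³, ΣAȳ = 1888580.00 mm³.
x̄ = 1035000.00/11500.00 = 90.00 mm; ȳ = 1888580.00/11500.00 = 164.22 mm.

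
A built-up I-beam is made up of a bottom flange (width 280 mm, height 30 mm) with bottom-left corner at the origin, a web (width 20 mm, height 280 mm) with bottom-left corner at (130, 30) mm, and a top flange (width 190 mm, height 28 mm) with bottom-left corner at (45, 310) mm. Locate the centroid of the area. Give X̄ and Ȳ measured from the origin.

X̄ = 140.00 mm, Ȳ = 145.01 mm

bottom flange: A = 280 × 30 = 8400.00, centroid at (140.00, 15.00).
web: A = 20 × 280 = 5600.00, centroid at (140.00, 170.00).
top flange: A = 190 × 28 = 5320.00, centroid at (140.00, 324.00).
ΣA = 19320.00 mm², ΣAX̄ = 2704800.00 mm³, ΣAȲ = 2801680.00 mm³.
X̄ = 2704800.00/19320.00 = 140.00 mm; Ȳ = 2801680.00/19320.00 = 145.01 mm.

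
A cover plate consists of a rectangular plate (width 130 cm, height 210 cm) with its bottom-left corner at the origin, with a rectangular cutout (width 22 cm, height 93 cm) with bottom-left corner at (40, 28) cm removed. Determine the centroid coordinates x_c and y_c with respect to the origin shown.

x_c = 66.13 cm, y_c = 107.47 cm

plate: A = 130 × 210 = 27300.00, centroid at (65.00, 105.00).
hole: A = −(22 × 93) = -2046.00, centroid at (51.00, 74.50).
ΣA = 25254.00 cm², ΣAx_c = 1670154.00 cm³, ΣAy_c = 2714073.00 cm³.
x_c = 1670154.00/25254.00 = 66.13 cm; y_c = 2714073.00/25254.00 = 107.47 cm.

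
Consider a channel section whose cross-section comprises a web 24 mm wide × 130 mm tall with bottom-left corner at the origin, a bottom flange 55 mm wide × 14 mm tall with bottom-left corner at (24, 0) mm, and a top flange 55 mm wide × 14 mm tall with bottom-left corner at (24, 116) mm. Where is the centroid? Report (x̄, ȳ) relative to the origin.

web: A = 24 × 130 = 3120.00, centroid at (12.00, 65.00).
bottom flange: A = 55 × 14 = 770.00, centroid at (51.50, 7.00).
top flange: A = 55 × 14 = 770.00, centroid at (51.50, 123.00).
ΣA = 4660.00 mm², ΣAx̄ = 116750.00 mm³, ΣAȳ = 302900.00 mm³.
x̄ = 116750.00/4660.00 = 25.05 mm; ȳ = 302900.00/4660.00 = 65.00 mm.

x̄ = 25.05 mm, ȳ = 65.00 mm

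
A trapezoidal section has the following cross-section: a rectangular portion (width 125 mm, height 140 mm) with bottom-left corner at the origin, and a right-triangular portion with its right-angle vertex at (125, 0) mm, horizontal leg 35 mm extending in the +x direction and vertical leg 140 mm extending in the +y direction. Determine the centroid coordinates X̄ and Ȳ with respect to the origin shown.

rectangular portion: A = 125 × 140 = 17500.00, centroid at (62.50, 70.00).
triangular portion: A = ½·35·140 = 2450.00, centroid at (136.67, 46.67).
ΣA = 19950.00 mm²
ΣAX̄ = (17500.00)(62.50) + (2450.00)(136.67) = 1428583.33 mm³
ΣAȲ = (17500.00)(70.00) + (2450.00)(46.67) = 1339333.33 mm³
X̄ = 1428583.33 / 19950.00 = 71.61 mm
Ȳ = 1339333.33 / 19950.00 = 67.13 mm

X̄ = 71.61 mm, Ȳ = 67.13 mm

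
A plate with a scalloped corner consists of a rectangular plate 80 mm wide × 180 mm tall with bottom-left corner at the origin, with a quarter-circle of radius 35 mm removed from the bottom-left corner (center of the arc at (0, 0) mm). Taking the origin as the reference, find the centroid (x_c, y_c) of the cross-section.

plate: A = 80 × 180 = 14400.00, centroid at (40.00, 90.00).
removed quarter-circle: A = −¼π·35² = -962.11, centroid at (14.85, 14.85).
ΣA = 13437.89 mm²
ΣAx_c = (14400.00)(40.00) + (-962.11)(14.85) = 561708.33 mm³
ΣAy_c = (14400.00)(90.00) + (-962.11)(14.85) = 1281708.33 mm³
x_c = 561708.33 / 13437.89 = 41.80 mm
y_c = 1281708.33 / 13437.89 = 95.38 mm

x_c = 41.80 mm, y_c = 95.38 mm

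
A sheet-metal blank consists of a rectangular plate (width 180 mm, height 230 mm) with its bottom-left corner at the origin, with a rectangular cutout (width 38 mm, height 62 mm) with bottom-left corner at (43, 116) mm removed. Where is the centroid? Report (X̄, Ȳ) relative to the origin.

X̄ = 91.69 mm, Ȳ = 113.07 mm

plate: A = 180 × 230 = 41400.00, centroid at (90.00, 115.00).
hole: A = −(38 × 62) = -2356.00, centroid at (62.00, 147.00).
ΣA = 39044.00 mm²
ΣAX̄ = (41400.00)(90.00) + (-2356.00)(62.00) = 3579928.00 mm³
ΣAȲ = (41400.00)(115.00) + (-2356.00)(147.00) = 4414668.00 mm³
X̄ = 3579928.00 / 39044.00 = 91.69 mm
Ȳ = 4414668.00 / 39044.00 = 113.07 mm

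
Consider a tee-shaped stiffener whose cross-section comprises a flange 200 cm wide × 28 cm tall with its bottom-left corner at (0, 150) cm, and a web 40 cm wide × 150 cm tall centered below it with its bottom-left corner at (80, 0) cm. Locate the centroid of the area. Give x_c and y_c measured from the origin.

x_c = 100.00 cm, y_c = 117.97 cm

web: A = 40 × 150 = 6000.00, centroid at (100.00, 75.00).
flange: A = 200 × 28 = 5600.00, centroid at (100.00, 164.00).
ΣA = 11600.00 cm², ΣAx_c = 1160000.00 cm³, ΣAy_c = 1368400.00 cm³.
x_c = 1160000.00/11600.00 = 100.00 cm; y_c = 1368400.00/11600.00 = 117.97 cm.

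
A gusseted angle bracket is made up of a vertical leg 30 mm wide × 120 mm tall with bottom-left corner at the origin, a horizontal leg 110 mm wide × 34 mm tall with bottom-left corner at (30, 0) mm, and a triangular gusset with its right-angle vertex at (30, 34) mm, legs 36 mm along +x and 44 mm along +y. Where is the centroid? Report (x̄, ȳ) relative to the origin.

x̄ = 49.82 mm, ȳ = 39.12 mm

Part | A | x̄ᵢ | ȳᵢ | A·x̄ᵢ | A·ȳᵢ
vertical leg | 3600.00 | 15.00 | 60.00 | 54000.00 | 216000.00
horizontal leg | 3740.00 | 85.00 | 17.00 | 317900.00 | 63580.00
gusset | 792.00 | 42.00 | 48.67 | 33264.00 | 38544.00
Σ | 8132.00 |  |  | 405164.00 | 318124.00
x̄ = 405164.00 / 8132.00 = 49.82 mm
ȳ = 318124.00 / 8132.00 = 39.12 mm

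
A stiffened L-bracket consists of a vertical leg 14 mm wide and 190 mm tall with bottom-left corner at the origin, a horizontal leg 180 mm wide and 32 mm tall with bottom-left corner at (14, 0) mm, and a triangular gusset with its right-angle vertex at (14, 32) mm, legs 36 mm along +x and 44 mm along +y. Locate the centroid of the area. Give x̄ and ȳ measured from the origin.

vertical leg: A = 14 × 190 = 2660.00, centroid at (7.00, 95.00).
horizontal leg: A = 180 × 32 = 5760.00, centroid at (104.00, 16.00).
gusset: A = ½·36·44 = 792.00, centroid at (26.00, 46.67).
ΣA = 9212.00 mm²
ΣAx̄ = (2660.00)(7.00) + (5760.00)(104.00) + (792.00)(26.00) = 638252.00 mm³
ΣAȳ = (2660.00)(95.00) + (5760.00)(16.00) + (792.00)(46.67) = 381820.00 mm³
x̄ = 638252.00 / 9212.00 = 69.28 mm
ȳ = 381820.00 / 9212.00 = 41.45 mm

x̄ = 69.28 mm, ȳ = 41.45 mm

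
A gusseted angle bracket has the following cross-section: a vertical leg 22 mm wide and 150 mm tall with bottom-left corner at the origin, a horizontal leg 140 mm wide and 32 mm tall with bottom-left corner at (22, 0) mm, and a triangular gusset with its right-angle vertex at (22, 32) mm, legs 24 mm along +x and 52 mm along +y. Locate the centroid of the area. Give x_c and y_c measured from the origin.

x_c = 55.59 mm, y_c = 41.64 mm

Part | A | x̄ᵢ | ȳᵢ | A·x̄ᵢ | A·ȳᵢ
vertical leg | 3300.00 | 11.00 | 75.00 | 36300.00 | 247500.00
horizontal leg | 4480.00 | 92.00 | 16.00 | 412160.00 | 71680.00
gusset | 624.00 | 30.00 | 49.33 | 18720.00 | 30784.00
Σ | 8404.00 |  |  | 467180.00 | 349964.00
x_c = 467180.00 / 8404.00 = 55.59 mm
y_c = 349964.00 / 8404.00 = 41.64 mm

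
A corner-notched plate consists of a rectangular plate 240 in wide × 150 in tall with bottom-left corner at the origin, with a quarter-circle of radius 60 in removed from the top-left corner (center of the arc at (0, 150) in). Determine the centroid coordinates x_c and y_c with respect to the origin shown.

x_c = 128.06 in, y_c = 70.78 in

Part | A | x̄ᵢ | ȳᵢ | A·x̄ᵢ | A·ȳᵢ
plate | 36000.00 | 120.00 | 75.00 | 4320000.00 | 2700000.00
removed quarter-circle | -2827.43 | 25.46 | 124.54 | -72000.00 | -352115.01
Σ | 33172.57 |  |  | 4248000.00 | 2347884.99
x_c = 4248000.00 / 33172.57 = 128.06 in
y_c = 2347884.99 / 33172.57 = 70.78 in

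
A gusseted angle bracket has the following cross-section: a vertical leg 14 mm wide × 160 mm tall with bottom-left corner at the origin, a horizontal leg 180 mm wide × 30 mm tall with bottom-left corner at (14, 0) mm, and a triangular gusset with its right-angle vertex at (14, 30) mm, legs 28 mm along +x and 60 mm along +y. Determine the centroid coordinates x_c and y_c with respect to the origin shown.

vertical leg: A = 14 × 160 = 2240.00, centroid at (7.00, 80.00).
horizontal leg: A = 180 × 30 = 5400.00, centroid at (104.00, 15.00).
gusset: A = ½·28·60 = 840.00, centroid at (23.33, 50.00).
ΣA = 8480.00 mm²
ΣAx_c = (2240.00)(7.00) + (5400.00)(104.00) + (840.00)(23.33) = 596880.00 mm³
ΣAy_c = (2240.00)(80.00) + (5400.00)(15.00) + (840.00)(50.00) = 302200.00 mm³
x_c = 596880.00 / 8480.00 = 70.39 mm
y_c = 302200.00 / 8480.00 = 35.64 mm

x_c = 70.39 mm, y_c = 35.64 mm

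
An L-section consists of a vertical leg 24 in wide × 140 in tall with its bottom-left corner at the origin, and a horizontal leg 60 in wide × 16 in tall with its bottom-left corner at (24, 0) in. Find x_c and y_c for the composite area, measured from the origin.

Part | A | x̄ᵢ | ȳᵢ | A·x̄ᵢ | A·ȳᵢ
vertical leg | 3360.00 | 12.00 | 70.00 | 40320.00 | 235200.00
horizontal leg | 960.00 | 54.00 | 8.00 | 51840.00 | 7680.00
Σ | 4320.00 |  |  | 92160.00 | 242880.00
x_c = 92160.00 / 4320.00 = 21.33 in
y_c = 242880.00 / 4320.00 = 56.22 in

x_c = 21.33 in, y_c = 56.22 in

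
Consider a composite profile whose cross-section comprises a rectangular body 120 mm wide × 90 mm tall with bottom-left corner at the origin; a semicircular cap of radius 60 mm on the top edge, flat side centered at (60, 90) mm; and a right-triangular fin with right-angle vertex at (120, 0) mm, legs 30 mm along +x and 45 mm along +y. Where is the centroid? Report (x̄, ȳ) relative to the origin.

x̄ = 62.76 mm, ȳ = 67.08 mm

rectangular body: A = 120 × 90 = 10800.00, centroid at (60.00, 45.00).
semicircular top: A = ½π·60² = 5654.87, centroid at (60.00, 115.46).
triangular fin: A = ½·30·45 = 675.00, centroid at (130.00, 15.00).
ΣA = 17129.87 mm², ΣAx̄ = 1075042.01 mm³, ΣAȳ = 1149063.01 mm³.
x̄ = 1075042.01/17129.87 = 62.76 mm; ȳ = 1149063.01/17129.87 = 67.08 mm.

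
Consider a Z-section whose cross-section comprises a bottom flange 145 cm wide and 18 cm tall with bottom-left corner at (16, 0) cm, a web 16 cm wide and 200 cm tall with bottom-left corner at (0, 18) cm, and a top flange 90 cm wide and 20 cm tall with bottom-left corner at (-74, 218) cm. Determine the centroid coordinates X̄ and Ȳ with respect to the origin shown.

bottom flange: A = 145 × 18 = 2610.00, centroid at (88.50, 9.00).
web: A = 16 × 200 = 3200.00, centroid at (8.00, 118.00).
top flange: A = 90 × 20 = 1800.00, centroid at (-29.00, 228.00).
ΣA = 7610.00 cm², ΣAX̄ = 204385.00 cm³, ΣAȲ = 811490.00 cm³.
X̄ = 204385.00/7610.00 = 26.86 cm; Ȳ = 811490.00/7610.00 = 106.63 cm.

X̄ = 26.86 cm, Ȳ = 106.63 cm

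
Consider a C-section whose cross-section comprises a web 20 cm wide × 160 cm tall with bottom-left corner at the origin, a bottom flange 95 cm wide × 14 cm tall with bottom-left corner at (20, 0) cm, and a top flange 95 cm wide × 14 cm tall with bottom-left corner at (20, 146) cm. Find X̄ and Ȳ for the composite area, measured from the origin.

Part | A | x̄ᵢ | ȳᵢ | A·x̄ᵢ | A·ȳᵢ
web | 3200.00 | 10.00 | 80.00 | 32000.00 | 256000.00
bottom flange | 1330.00 | 67.50 | 7.00 | 89775.00 | 9310.00
top flange | 1330.00 | 67.50 | 153.00 | 89775.00 | 203490.00
Σ | 5860.00 |  |  | 211550.00 | 468800.00
X̄ = 211550.00 / 5860.00 = 36.10 cm
Ȳ = 468800.00 / 5860.00 = 80.00 cm

X̄ = 36.10 cm, Ȳ = 80.00 cm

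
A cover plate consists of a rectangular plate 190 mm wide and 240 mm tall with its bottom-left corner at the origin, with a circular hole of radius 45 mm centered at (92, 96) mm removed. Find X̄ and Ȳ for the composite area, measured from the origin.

plate: A = 190 × 240 = 45600.00, centroid at (95.00, 120.00).
hole: A = −π·45² = -6361.73, centroid at (92.00, 96.00).
ΣA = 39238.27 mm²
ΣAX̄ = (45600.00)(95.00) + (-6361.73)(92.00) = 3746721.29 mm³
ΣAȲ = (45600.00)(120.00) + (-6361.73)(96.00) = 4861274.39 mm³
X̄ = 3746721.29 / 39238.27 = 95.49 mm
Ȳ = 4861274.39 / 39238.27 = 123.89 mm

X̄ = 95.49 mm, Ȳ = 123.89 mm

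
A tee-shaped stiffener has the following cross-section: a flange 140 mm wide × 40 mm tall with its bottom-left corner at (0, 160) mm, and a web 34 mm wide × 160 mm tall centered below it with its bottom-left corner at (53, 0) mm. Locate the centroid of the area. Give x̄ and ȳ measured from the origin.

x̄ = 70.00 mm, ȳ = 130.72 mm

Part | A | x̄ᵢ | ȳᵢ | A·x̄ᵢ | A·ȳᵢ
web | 5440.00 | 70.00 | 80.00 | 380800.00 | 435200.00
flange | 5600.00 | 70.00 | 180.00 | 392000.00 | 1008000.00
Σ | 11040.00 |  |  | 772800.00 | 1443200.00
x̄ = 772800.00 / 11040.00 = 70.00 mm
ȳ = 1443200.00 / 11040.00 = 130.72 mm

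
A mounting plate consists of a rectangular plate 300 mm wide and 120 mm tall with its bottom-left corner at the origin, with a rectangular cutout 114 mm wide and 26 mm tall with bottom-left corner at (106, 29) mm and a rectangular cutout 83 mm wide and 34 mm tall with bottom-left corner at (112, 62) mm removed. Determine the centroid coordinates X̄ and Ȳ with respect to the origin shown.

X̄ = 148.40 mm, Ȳ = 59.99 mm

plate: A = 300 × 120 = 36000.00, centroid at (150.00, 60.00).
hole 1: A = −(114 × 26) = -2964.00, centroid at (163.00, 42.00).
hole 2: A = −(83 × 34) = -2822.00, centroid at (153.50, 79.00).
ΣA = 30214.00 mm²
ΣAX̄ = (36000.00)(150.00) + (-2964.00)(163.00) + (-2822.00)(153.50) = 4483691.00 mm³
ΣAȲ = (36000.00)(60.00) + (-2964.00)(42.00) + (-2822.00)(79.00) = 1812574.00 mm³
X̄ = 4483691.00 / 30214.00 = 148.40 mm
Ȳ = 1812574.00 / 30214.00 = 59.99 mm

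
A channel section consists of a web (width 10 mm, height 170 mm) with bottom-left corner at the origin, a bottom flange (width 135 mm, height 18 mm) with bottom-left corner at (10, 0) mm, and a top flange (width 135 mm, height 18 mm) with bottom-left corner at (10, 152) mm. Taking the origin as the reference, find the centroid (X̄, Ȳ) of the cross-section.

web: A = 10 × 170 = 1700.00, centroid at (5.00, 85.00).
bottom flange: A = 135 × 18 = 2430.00, centroid at (77.50, 9.00).
top flange: A = 135 × 18 = 2430.00, centroid at (77.50, 161.00).
ΣA = 6560.00 mm²
ΣAX̄ = (1700.00)(5.00) + (2430.00)(77.50) + (2430.00)(77.50) = 385150.00 mm³
ΣAȲ = (1700.00)(85.00) + (2430.00)(9.00) + (2430.00)(161.00) = 557600.00 mm³
X̄ = 385150.00 / 6560.00 = 58.71 mm
Ȳ = 557600.00 / 6560.00 = 85.00 mm

X̄ = 58.71 mm, Ȳ = 85.00 mm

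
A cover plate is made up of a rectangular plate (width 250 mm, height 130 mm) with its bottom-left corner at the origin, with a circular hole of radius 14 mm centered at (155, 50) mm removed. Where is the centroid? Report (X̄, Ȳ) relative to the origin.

plate: A = 250 × 130 = 32500.00, centroid at (125.00, 65.00).
hole: A = −π·14² = -615.75, centroid at (155.00, 50.00).
ΣA = 31884.25 mm², ΣAX̄ = 3967058.42 mm³, ΣAȲ = 2081712.39 mm³.
X̄ = 3967058.42/31884.25 = 124.42 mm; Ȳ = 2081712.39/31884.25 = 65.29 mm.

X̄ = 124.42 mm, Ȳ = 65.29 mm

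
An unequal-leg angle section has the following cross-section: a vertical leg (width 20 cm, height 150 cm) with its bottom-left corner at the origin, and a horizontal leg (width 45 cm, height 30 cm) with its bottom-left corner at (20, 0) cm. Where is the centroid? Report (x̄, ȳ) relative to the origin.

x̄ = 20.09 cm, ȳ = 56.38 cm

Part | A | x̄ᵢ | ȳᵢ | A·x̄ᵢ | A·ȳᵢ
vertical leg | 3000.00 | 10.00 | 75.00 | 30000.00 | 225000.00
horizontal leg | 1350.00 | 42.50 | 15.00 | 57375.00 | 20250.00
Σ | 4350.00 |  |  | 87375.00 | 245250.00
x̄ = 87375.00 / 4350.00 = 20.09 cm
ȳ = 245250.00 / 4350.00 = 56.38 cm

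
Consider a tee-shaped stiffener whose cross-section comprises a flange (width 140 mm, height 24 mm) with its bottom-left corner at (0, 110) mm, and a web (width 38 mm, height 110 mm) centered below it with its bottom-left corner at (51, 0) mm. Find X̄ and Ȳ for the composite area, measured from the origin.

web: A = 38 × 110 = 4180.00, centroid at (70.00, 55.00).
flange: A = 140 × 24 = 3360.00, centroid at (70.00, 122.00).
ΣA = 7540.00 mm²
ΣAX̄ = (4180.00)(70.00) + (3360.00)(70.00) = 527800.00 mm³
ΣAȲ = (4180.00)(55.00) + (3360.00)(122.00) = 639820.00 mm³
X̄ = 527800.00 / 7540.00 = 70.00 mm
Ȳ = 639820.00 / 7540.00 = 84.86 mm

X̄ = 70.00 mm, Ȳ = 84.86 mm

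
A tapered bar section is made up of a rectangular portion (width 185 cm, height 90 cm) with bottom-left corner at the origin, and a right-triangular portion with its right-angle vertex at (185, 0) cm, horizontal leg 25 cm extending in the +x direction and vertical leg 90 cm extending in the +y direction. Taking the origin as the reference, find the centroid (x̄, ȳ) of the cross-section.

Part | A | x̄ᵢ | ȳᵢ | A·x̄ᵢ | A·ȳᵢ
rectangular portion | 16650.00 | 92.50 | 45.00 | 1540125.00 | 749250.00
triangular portion | 1125.00 | 193.33 | 30.00 | 217500.00 | 33750.00
Σ | 17775.00 |  |  | 1757625.00 | 783000.00
x̄ = 1757625.00 / 17775.00 = 98.88 cm
ȳ = 783000.00 / 17775.00 = 44.05 cm

x̄ = 98.88 cm, ȳ = 44.05 cm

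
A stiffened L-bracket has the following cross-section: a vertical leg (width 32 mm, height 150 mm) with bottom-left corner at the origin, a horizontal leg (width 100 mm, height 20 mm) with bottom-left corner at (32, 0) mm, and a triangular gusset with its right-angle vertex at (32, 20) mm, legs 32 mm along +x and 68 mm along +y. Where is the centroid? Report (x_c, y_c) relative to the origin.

vertical leg: A = 32 × 150 = 4800.00, centroid at (16.00, 75.00).
horizontal leg: A = 100 × 20 = 2000.00, centroid at (82.00, 10.00).
gusset: A = ½·32·68 = 1088.00, centroid at (42.67, 42.67).
ΣA = 7888.00 mm²
ΣAx_c = (4800.00)(16.00) + (2000.00)(82.00) + (1088.00)(42.67) = 287221.33 mm³
ΣAy_c = (4800.00)(75.00) + (2000.00)(10.00) + (1088.00)(42.67) = 426421.33 mm³
x_c = 287221.33 / 7888.00 = 36.41 mm
y_c = 426421.33 / 7888.00 = 54.06 mm

x_c = 36.41 mm, y_c = 54.06 mm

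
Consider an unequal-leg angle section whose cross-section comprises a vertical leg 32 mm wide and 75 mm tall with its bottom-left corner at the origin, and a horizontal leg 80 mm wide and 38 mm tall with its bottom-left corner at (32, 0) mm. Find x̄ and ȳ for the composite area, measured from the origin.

x̄ = 47.29 mm, ȳ = 27.16 mm

vertical leg: A = 32 × 75 = 2400.00, centroid at (16.00, 37.50).
horizontal leg: A = 80 × 38 = 3040.00, centroid at (72.00, 19.00).
ΣA = 5440.00 mm²
ΣAx̄ = (2400.00)(16.00) + (3040.00)(72.00) = 257280.00 mm³
ΣAȳ = (2400.00)(37.50) + (3040.00)(19.00) = 147760.00 mm³
x̄ = 257280.00 / 5440.00 = 47.29 mm
ȳ = 147760.00 / 5440.00 = 27.16 mm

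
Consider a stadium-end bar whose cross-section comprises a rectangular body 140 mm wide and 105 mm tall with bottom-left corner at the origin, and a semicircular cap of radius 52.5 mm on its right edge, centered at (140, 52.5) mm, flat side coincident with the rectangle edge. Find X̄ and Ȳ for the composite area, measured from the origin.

Part | A | x̄ᵢ | ȳᵢ | A·x̄ᵢ | A·ȳᵢ
rectangular body | 14700.00 | 70.00 | 52.50 | 1029000.00 | 771750.00
semicircular end | 4329.51 | 162.28 | 52.50 | 702599.78 | 227299.14
Σ | 19029.51 |  |  | 1731599.78 | 999049.14
X̄ = 1731599.78 / 19029.51 = 91.00 mm
Ȳ = 999049.14 / 19029.51 = 52.50 mm

X̄ = 91.00 mm, Ȳ = 52.50 mm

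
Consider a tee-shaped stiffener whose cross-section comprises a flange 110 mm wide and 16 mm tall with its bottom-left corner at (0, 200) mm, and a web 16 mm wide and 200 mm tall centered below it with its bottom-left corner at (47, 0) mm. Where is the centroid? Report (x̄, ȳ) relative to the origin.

x̄ = 55.00 mm, ȳ = 138.32 mm

Part | A | x̄ᵢ | ȳᵢ | A·x̄ᵢ | A·ȳᵢ
web | 3200.00 | 55.00 | 100.00 | 176000.00 | 320000.00
flange | 1760.00 | 55.00 | 208.00 | 96800.00 | 366080.00
Σ | 4960.00 |  |  | 272800.00 | 686080.00
x̄ = 272800.00 / 4960.00 = 55.00 mm
ȳ = 686080.00 / 4960.00 = 138.32 mm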